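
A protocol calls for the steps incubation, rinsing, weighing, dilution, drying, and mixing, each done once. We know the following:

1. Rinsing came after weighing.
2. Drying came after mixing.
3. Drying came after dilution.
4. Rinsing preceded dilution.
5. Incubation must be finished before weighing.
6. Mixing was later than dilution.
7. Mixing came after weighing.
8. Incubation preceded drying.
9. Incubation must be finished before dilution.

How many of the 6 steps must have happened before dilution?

3

Directly stated before dilution: incubation and rinsing.
Weighing reaches dilution via weighing → rinsing → dilution.
No chain forces mixing (or any of the others) ahead of dilution.
That's incubation, rinsing, and weighing — 3 in all.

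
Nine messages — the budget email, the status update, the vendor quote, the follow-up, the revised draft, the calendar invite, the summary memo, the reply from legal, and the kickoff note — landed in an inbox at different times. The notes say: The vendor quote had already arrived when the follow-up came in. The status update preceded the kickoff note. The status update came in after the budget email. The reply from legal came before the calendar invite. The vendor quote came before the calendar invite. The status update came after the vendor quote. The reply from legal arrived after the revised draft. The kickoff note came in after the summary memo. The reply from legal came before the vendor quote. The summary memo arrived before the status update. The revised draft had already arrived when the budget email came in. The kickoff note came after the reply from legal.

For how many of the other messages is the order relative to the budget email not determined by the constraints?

Forced before the budget email: the revised draft; forced after the budget email: the kickoff note and the status update.
That leaves the calendar invite, the follow-up, the reply from legal, the summary memo, and the vendor quote with no forced order relative to the budget email — 5.

5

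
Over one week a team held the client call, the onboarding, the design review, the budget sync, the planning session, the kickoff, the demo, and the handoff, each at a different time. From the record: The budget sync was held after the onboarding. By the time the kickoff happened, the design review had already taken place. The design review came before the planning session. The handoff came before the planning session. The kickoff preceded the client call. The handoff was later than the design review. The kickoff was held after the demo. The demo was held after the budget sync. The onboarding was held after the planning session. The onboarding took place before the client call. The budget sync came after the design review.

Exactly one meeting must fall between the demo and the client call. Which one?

the kickoff

Tracing the constraints gives the demo → the kickoff → the client call, so the kickoff sits after the demo and before the client call.
No other meeting is forced both after the demo and before the client call.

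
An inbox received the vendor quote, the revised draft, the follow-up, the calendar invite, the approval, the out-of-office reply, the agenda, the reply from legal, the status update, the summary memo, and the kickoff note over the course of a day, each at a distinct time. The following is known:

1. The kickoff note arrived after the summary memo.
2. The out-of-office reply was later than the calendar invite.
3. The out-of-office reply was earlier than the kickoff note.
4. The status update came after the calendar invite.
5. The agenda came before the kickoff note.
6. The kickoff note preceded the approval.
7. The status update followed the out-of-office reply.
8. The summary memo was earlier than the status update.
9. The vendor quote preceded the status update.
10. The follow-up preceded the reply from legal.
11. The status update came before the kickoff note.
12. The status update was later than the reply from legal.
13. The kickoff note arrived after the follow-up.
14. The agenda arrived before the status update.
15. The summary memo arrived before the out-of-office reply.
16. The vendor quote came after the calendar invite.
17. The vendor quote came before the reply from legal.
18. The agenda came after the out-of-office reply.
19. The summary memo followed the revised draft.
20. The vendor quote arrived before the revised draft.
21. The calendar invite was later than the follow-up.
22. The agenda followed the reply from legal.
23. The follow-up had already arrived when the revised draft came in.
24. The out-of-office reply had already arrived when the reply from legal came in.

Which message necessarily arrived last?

Every other message has a chain of constraints placing it before the approval, so the approval is last.

the approval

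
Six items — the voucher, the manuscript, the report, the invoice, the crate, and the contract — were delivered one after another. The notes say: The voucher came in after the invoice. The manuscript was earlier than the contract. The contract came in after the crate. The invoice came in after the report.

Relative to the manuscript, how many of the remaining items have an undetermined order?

4

Forced after the manuscript: the contract.
That leaves the crate, the invoice, the report, and the voucher with no forced order relative to the manuscript — 4.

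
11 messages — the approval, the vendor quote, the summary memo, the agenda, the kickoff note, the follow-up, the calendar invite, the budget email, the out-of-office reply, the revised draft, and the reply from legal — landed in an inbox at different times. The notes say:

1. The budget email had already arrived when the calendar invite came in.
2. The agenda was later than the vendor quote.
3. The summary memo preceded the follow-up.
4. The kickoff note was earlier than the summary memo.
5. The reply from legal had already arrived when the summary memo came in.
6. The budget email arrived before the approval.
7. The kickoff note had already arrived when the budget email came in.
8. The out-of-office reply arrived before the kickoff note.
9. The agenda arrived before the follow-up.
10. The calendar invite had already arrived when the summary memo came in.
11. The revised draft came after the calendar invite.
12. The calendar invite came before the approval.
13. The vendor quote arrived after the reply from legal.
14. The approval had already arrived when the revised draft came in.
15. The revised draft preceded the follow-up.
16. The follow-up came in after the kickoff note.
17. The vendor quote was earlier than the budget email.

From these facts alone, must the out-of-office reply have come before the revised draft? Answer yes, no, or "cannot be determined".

yes

Chain the constraints: the out-of-office reply → the kickoff note → the budget email → the approval → the revised draft. Each link is directly stated, so the out-of-office reply comes before the revised draft.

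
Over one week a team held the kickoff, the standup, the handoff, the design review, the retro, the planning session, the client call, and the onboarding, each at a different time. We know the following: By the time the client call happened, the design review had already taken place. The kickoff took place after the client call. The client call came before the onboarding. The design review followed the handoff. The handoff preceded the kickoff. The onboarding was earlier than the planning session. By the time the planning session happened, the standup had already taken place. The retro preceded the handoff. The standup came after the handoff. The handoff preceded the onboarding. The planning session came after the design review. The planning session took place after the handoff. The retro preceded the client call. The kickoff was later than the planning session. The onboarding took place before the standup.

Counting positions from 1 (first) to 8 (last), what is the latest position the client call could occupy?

4

The client call must come before the kickoff, the onboarding, the planning session, and the standup — 4 meetings forced after it.
Everything else can be placed before the client call in some valid order, so the client call can sit as late as position 8 − 4 = 4.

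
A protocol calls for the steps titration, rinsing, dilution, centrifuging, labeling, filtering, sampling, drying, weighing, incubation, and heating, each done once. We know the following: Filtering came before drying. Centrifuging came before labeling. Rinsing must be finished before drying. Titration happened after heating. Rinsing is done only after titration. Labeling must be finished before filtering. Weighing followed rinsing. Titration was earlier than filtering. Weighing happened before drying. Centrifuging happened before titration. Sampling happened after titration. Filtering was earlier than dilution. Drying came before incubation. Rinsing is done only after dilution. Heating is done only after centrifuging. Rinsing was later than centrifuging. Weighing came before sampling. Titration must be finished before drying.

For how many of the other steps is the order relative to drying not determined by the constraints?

1

Forced before drying: centrifuging, dilution, filtering, heating, labeling, rinsing, titration, and weighing; forced after drying: incubation.
That leaves sampling with no forced order relative to drying — 1.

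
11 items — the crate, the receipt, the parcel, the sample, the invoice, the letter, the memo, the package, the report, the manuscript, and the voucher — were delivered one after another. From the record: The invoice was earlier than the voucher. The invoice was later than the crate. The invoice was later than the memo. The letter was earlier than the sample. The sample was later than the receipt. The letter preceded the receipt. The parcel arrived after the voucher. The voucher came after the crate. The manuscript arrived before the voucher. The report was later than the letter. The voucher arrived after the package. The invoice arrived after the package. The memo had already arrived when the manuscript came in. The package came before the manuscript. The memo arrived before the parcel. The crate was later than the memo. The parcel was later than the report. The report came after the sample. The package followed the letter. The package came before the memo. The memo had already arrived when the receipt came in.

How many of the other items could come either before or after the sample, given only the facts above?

4

Forced before the sample: the letter, the memo, the package, and the receipt; forced after the sample: the parcel and the report.
That leaves the crate, the invoice, the manuscript, and the voucher with no forced order relative to the sample — 4.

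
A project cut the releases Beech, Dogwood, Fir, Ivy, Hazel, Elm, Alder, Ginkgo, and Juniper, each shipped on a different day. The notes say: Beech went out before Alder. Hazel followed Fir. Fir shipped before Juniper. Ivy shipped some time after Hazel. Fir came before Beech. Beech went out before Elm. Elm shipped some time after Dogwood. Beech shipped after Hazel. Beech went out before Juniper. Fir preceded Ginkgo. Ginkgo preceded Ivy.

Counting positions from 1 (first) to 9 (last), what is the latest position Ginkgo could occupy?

8

Ginkgo must come before Ivy — 1 release forced after it.
Everything else can be placed before Ginkgo in some valid order, so Ginkgo can sit as late as position 9 − 1 = 8.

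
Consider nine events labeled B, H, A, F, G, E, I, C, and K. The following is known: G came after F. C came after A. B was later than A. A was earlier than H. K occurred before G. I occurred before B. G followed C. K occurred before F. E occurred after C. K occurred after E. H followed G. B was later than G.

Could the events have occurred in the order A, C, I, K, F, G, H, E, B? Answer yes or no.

The constraints require E before K, but in the proposed sequence K appears ahead of E. That one violation is enough.

no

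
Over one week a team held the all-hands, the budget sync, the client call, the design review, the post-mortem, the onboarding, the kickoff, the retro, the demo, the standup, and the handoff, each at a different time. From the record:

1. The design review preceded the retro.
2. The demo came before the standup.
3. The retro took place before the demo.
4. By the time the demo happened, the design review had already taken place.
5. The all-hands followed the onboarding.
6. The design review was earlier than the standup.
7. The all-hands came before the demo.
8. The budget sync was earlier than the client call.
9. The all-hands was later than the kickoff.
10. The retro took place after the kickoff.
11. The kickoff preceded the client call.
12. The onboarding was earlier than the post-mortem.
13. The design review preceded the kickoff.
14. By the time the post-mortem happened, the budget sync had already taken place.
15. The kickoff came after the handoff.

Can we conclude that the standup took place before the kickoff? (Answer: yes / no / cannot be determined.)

no

Tracing the constraints gives the kickoff → the all-hands → the demo → the standup, so the kickoff must come before the standup.
That means the standup cannot be before the kickoff.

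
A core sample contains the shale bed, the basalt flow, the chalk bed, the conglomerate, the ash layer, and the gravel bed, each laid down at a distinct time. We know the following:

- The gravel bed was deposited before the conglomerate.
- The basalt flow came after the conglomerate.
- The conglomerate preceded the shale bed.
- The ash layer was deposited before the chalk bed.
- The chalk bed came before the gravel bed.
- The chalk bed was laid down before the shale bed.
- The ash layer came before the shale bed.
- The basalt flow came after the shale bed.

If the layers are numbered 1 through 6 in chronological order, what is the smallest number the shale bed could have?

The ash layer, the chalk bed, the conglomerate, and the gravel bed must all come before the shale bed — 4 forced predecessors.
Nothing else is forced ahead of the shale bed, so its earliest slot is position 4 + 1 = 5.

5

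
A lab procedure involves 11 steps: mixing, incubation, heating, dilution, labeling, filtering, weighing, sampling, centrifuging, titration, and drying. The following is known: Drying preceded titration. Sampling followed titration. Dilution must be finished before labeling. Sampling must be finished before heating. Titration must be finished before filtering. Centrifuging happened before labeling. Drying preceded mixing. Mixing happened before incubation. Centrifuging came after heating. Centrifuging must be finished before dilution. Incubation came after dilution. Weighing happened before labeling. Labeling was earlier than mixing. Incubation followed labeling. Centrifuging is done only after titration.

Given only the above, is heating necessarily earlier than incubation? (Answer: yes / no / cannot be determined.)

yes

Chain the constraints: heating → centrifuging → dilution → incubation. Each link is directly stated, so heating comes before incubation.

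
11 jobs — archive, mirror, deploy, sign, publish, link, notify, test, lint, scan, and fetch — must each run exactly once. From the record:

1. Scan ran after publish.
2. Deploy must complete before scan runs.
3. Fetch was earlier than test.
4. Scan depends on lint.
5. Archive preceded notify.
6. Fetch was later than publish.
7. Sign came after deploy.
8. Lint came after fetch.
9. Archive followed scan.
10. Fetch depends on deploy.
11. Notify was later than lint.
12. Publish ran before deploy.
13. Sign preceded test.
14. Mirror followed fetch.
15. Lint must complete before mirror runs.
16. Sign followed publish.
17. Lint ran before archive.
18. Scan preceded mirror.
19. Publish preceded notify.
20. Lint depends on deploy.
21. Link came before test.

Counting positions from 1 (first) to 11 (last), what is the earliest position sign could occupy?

Deploy and publish must both come before sign — 2 forced predecessors.
Nothing else is forced ahead of sign, so its earliest slot is position 2 + 1 = 3.

3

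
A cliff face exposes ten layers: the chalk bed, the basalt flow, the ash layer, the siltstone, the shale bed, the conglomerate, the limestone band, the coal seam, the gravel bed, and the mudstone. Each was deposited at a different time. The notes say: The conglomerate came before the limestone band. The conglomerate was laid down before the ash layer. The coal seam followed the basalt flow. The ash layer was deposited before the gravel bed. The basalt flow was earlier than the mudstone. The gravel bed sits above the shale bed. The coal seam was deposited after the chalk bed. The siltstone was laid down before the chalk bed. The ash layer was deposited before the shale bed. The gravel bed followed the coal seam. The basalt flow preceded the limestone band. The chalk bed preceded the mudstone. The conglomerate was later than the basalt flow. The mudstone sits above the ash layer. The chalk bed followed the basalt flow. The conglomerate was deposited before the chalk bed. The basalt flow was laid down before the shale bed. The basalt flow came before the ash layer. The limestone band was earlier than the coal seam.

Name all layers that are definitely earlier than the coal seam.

the basalt flow, the chalk bed, the conglomerate, the limestone band, the siltstone

Directly stated before the coal seam: the basalt flow, the chalk bed, and the limestone band.
The conglomerate reaches the coal seam via the conglomerate → the chalk bed → the coal seam.
The siltstone reaches the coal seam via the siltstone → the chalk bed → the coal seam.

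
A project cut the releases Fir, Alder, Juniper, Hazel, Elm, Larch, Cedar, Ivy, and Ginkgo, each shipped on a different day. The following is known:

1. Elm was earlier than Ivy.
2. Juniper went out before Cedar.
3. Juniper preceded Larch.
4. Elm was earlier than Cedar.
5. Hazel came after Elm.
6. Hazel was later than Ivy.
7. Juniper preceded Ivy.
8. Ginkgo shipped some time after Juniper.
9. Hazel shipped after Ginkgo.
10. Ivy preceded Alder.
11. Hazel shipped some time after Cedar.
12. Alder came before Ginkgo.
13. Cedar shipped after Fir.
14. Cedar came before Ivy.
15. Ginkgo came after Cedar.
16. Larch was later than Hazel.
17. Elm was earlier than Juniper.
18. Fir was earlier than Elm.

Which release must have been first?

Fir has a chain of constraints placing it before every other release, so Fir must be first.

Fir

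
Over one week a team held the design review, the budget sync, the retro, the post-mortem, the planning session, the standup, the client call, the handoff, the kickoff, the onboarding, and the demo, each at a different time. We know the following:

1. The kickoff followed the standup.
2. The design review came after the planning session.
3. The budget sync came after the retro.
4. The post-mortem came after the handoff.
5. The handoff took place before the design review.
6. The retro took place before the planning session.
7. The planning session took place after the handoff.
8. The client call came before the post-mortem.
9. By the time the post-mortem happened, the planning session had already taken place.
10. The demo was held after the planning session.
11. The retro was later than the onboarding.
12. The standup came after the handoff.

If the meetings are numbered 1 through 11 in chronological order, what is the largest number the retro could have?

6

The retro must come before the budget sync, the demo, the design review, the planning session, and the post-mortem — 5 meetings forced after it.
Everything else can be placed before the retro in some valid order, so the retro can sit as late as position 11 − 5 = 6.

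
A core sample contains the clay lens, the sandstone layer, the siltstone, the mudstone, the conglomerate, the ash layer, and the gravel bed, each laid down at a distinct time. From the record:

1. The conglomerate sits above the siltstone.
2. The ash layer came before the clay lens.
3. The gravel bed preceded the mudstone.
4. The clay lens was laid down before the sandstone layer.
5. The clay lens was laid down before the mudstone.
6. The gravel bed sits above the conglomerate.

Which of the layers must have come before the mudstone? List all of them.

the ash layer, the clay lens, the conglomerate, the gravel bed, the siltstone

Directly stated before the mudstone: the clay lens and the gravel bed.
The ash layer reaches the mudstone via the ash layer → the clay lens → the mudstone.
The conglomerate reaches the mudstone via the conglomerate → the gravel bed → the mudstone.
The siltstone reaches the mudstone via the siltstone → the conglomerate → the gravel bed → the mudstone.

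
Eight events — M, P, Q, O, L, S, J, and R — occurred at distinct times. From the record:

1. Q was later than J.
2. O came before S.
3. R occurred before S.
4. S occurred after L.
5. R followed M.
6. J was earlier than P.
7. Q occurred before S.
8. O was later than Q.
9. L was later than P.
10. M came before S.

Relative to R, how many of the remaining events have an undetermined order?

Forced before R: M; forced after R: S.
That leaves J, L, O, P, and Q with no forced order relative to R — 5.

5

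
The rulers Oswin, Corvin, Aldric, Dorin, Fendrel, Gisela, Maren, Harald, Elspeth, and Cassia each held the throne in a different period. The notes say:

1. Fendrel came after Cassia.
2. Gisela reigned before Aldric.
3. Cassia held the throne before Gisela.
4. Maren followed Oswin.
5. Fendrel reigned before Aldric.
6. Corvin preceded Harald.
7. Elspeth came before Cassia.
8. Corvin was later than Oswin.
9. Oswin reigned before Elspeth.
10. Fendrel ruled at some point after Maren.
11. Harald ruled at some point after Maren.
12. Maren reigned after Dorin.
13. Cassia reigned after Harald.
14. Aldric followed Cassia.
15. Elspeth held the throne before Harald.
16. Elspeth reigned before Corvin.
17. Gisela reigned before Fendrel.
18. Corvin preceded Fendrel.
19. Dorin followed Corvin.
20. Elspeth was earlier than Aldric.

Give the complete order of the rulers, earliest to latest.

The constraints fix every adjacent pair, so only one ordering works:
Oswin → Elspeth → Corvin → Dorin → Maren → Harald → Cassia → Gisela → Fendrel → Aldric.

Oswin, Elspeth, Corvin, Dorin, Maren, Harald, Cassia, Gisela, Fendrel, Aldric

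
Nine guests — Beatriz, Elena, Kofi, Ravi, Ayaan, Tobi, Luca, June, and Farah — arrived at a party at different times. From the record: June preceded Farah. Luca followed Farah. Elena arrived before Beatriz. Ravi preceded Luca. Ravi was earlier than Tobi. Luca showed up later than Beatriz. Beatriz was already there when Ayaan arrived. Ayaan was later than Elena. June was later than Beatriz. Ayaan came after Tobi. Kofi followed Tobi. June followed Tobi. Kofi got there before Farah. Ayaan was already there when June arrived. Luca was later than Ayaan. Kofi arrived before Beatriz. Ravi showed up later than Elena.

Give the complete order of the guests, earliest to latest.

Elena, Ravi, Tobi, Kofi, Beatriz, Ayaan, June, Farah, Luca

The constraints fix every adjacent pair, so only one ordering works:
Elena → Ravi → Tobi → Kofi → Beatriz → Ayaan → June → Farah → Luca.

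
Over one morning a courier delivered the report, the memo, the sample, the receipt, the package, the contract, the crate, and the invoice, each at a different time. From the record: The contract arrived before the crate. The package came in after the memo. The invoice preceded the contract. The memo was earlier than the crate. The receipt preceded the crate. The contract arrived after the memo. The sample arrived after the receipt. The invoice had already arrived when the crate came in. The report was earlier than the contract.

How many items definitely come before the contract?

3

Directly stated before the contract: the invoice, the memo, and the report.
That's the invoice, the memo, and the report — 3 in all.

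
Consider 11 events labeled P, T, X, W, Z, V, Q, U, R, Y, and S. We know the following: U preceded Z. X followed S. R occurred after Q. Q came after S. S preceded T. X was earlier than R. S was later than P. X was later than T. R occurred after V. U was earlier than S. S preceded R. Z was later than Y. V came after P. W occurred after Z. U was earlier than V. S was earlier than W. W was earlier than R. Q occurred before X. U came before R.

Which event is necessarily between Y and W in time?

Z

Tracing the constraints gives Y → Z → W, so Z sits after Y and before W.
No other event is forced both after Y and before W.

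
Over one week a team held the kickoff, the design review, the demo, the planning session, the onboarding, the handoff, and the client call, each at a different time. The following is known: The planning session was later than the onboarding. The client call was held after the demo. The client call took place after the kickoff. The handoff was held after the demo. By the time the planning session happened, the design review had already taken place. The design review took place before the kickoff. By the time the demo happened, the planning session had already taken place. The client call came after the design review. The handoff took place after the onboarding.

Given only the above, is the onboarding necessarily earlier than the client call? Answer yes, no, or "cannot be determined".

yes

Chain the constraints: the onboarding → the planning session → the demo → the client call. Each link is directly stated, so the onboarding comes before the client call.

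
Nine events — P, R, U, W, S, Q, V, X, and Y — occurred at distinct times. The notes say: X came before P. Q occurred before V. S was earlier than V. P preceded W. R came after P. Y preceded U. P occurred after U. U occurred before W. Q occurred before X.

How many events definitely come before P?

4

Directly stated before P: U and X.
Q reaches P via Q → X → P.
Y reaches P via Y → U → P.
No chain forces W (or any of the others) ahead of P.
That's Q, U, X, and Y — 4 in all.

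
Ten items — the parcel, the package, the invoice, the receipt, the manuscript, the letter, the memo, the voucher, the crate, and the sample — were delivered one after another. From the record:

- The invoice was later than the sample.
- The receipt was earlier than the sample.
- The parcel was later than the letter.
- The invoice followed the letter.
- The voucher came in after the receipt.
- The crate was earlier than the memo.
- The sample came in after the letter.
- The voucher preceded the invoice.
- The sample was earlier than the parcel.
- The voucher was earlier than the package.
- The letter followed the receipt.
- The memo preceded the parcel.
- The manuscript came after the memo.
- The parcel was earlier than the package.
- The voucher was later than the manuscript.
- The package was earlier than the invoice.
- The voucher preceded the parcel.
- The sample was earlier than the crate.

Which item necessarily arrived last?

Every other item has a chain of constraints placing it before the invoice, so the invoice is last.

the invoice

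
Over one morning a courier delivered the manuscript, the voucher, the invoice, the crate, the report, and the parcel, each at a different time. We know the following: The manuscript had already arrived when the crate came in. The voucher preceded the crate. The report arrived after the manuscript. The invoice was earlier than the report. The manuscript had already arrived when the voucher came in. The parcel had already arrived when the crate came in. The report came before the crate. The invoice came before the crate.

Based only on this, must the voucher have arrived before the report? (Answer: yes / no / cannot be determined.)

No chain of stated constraints runs from the voucher to the report, and none runs from the report to the voucher either.
So the relative order of the voucher and the report is not fixed by the given facts.

cannot be determined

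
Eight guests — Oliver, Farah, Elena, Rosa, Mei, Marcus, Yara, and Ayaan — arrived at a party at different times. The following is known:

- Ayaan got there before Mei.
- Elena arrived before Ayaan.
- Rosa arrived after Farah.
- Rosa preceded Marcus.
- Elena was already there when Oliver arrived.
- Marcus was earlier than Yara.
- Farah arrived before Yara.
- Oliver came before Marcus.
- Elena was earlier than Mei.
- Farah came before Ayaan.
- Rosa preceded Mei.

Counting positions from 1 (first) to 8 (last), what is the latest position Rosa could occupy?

Rosa must come before Marcus, Mei, and Yara — 3 guests forced after them.
Everything else can be placed before Rosa in some valid order, so Rosa can sit as late as position 8 − 3 = 5.

5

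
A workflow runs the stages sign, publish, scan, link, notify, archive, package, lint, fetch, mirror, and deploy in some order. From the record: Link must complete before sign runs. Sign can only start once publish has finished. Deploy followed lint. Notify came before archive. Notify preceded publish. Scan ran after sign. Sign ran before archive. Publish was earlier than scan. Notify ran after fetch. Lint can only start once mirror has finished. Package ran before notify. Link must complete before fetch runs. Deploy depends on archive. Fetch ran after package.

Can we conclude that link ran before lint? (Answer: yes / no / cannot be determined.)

No chain of stated constraints runs from link to lint, and none runs from lint to link either.
So the relative order of link and lint is not fixed by the given facts.

cannot be determined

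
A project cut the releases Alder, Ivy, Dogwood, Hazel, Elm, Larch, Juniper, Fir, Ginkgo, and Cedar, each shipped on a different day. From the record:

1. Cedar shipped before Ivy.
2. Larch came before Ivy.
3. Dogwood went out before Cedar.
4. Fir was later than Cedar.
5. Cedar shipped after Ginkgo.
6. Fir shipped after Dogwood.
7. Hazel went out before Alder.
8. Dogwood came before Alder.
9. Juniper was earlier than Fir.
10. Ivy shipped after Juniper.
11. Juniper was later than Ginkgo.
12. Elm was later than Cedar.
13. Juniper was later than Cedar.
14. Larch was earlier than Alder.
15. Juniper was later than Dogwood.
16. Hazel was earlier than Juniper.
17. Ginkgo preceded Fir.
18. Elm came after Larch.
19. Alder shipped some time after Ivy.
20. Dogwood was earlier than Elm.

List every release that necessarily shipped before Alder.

Cedar, Dogwood, Ginkgo, Hazel, Ivy, Juniper, Larch

Directly stated before Alder: Dogwood, Hazel, Ivy, and Larch.
Cedar reaches Alder via Cedar → Ivy → Alder.
Ginkgo reaches Alder via Ginkgo → Cedar → Ivy → Alder.
Juniper reaches Alder via Juniper → Ivy → Alder.
No chain forces Elm (or any of the others) ahead of Alder.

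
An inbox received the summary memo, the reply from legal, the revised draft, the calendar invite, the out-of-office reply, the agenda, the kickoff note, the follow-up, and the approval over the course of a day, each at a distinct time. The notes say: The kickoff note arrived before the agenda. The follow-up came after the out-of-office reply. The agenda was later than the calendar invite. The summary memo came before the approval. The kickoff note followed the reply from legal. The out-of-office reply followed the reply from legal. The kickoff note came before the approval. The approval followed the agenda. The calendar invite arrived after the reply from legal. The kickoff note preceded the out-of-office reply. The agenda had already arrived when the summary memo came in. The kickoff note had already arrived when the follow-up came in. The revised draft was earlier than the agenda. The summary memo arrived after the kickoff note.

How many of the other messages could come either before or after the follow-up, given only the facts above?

5

Forced before the follow-up: the kickoff note, the out-of-office reply, and the reply from legal.
That leaves the agenda, the approval, the calendar invite, the revised draft, and the summary memo with no forced order relative to the follow-up — 5.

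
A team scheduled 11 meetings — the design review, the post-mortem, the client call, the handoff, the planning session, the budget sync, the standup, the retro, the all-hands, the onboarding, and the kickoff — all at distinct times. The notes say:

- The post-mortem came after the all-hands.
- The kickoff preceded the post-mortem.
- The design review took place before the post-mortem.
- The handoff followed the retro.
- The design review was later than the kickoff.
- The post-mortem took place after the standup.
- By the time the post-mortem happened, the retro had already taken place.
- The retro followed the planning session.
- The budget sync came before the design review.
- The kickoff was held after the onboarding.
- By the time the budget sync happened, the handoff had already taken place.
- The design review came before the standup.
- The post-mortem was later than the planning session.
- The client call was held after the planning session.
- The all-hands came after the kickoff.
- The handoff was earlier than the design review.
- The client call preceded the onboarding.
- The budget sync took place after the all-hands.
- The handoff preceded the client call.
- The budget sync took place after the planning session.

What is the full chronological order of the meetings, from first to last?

The constraints fix every adjacent pair, so only one ordering works:
the planning session → the retro → the handoff → the client call → the onboarding → the kickoff → the all-hands → the budget sync → the design review → the standup → the post-mortem.

the planning session, the retro, the handoff, the client call, the onboarding, the kickoff, the all-hands, the budget sync, the design review, the standup, the post-mortem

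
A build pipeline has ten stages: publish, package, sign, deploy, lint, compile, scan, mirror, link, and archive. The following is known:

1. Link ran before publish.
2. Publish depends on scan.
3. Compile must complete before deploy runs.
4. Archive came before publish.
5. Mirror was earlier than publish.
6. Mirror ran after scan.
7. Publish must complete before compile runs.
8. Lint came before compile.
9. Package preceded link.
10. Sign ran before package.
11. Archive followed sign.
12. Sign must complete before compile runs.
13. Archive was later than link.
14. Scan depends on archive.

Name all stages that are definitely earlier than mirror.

Directly stated before mirror: scan.
Archive reaches mirror via archive → scan → mirror.
Link reaches mirror via link → archive → scan → mirror.
Package reaches mirror via package → link → archive → scan → mirror.
Likewise sign reaches mirror by chaining the stated constraints.
No chain forces publish (or any of the others) ahead of mirror.

archive, link, package, scan, sign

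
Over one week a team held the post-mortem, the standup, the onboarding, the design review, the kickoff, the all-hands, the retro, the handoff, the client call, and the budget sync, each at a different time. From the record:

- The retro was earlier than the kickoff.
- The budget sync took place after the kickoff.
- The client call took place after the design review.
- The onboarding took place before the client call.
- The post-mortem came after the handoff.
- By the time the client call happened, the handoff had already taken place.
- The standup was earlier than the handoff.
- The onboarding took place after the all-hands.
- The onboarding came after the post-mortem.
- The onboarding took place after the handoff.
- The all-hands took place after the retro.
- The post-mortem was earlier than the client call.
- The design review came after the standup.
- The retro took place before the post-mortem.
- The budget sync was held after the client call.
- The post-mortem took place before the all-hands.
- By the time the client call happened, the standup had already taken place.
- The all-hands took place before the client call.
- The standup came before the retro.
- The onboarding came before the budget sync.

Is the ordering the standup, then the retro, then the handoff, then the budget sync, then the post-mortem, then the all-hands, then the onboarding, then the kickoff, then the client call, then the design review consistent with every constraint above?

The constraints require the onboarding before the budget sync, but in the proposed sequence the budget sync appears ahead of the onboarding. That one violation is enough.

no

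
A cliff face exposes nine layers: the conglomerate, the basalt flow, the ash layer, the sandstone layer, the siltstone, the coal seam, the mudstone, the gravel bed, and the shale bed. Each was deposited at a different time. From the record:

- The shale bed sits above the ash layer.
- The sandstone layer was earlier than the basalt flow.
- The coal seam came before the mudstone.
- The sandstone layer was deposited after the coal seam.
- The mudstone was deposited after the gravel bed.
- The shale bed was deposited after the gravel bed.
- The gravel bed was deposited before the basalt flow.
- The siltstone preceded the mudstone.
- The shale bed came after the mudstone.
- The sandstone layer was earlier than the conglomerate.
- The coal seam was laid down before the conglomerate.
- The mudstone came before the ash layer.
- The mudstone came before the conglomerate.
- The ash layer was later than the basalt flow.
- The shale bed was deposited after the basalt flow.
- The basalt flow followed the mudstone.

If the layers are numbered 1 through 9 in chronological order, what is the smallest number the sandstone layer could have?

2

The coal seam must come before the sandstone layer — 1 forced predecessor.
Nothing else is forced ahead of the sandstone layer, so its earliest slot is position 1 + 1 = 2.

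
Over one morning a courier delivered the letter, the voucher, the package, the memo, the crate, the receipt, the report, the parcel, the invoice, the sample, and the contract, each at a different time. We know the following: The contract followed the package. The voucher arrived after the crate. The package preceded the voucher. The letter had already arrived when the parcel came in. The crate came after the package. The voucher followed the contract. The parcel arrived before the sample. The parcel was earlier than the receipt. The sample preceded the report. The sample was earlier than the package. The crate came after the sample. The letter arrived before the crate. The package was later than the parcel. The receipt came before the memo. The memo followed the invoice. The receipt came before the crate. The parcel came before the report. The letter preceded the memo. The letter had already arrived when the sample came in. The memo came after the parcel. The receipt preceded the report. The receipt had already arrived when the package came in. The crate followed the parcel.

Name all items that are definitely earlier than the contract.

the letter, the package, the parcel, the receipt, the sample

Directly stated before the contract: the package.
The letter reaches the contract via the letter → the sample → the package → the contract.
The parcel reaches the contract via the parcel → the package → the contract.
The receipt reaches the contract via the receipt → the package → the contract.
Likewise the sample reaches the contract by chaining the stated constraints.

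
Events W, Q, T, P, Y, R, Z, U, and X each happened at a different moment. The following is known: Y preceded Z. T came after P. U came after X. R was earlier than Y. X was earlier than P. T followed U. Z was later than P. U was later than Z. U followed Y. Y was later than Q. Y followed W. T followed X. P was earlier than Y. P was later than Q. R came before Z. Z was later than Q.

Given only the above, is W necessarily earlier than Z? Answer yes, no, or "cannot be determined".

yes

Chain the constraints: W → Y → Z. Each link is directly stated, so W comes before Z.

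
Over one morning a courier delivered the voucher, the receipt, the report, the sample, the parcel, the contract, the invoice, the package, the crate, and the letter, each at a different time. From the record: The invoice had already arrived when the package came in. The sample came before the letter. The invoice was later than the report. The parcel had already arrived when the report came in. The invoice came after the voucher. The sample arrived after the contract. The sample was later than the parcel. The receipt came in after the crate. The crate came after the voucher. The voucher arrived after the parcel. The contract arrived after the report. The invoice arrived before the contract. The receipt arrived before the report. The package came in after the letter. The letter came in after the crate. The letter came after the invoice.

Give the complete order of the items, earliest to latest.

the parcel, the voucher, the crate, the receipt, the report, the invoice, the contract, the sample, the letter, the package

The constraints fix every adjacent pair, so only one ordering works:
the parcel → the voucher → the crate → the receipt → the report → the invoice → the contract → the sample → the letter → the package.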